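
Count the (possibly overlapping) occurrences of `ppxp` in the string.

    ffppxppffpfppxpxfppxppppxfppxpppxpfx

Sliding a length-4 window over the 36 characters (33 positions):
  position 3–6: ppxp
  position 12–15: ppxp
  position 18–21: ppxp
  position 27–30: ppxp
  position 31–34: ppxp

5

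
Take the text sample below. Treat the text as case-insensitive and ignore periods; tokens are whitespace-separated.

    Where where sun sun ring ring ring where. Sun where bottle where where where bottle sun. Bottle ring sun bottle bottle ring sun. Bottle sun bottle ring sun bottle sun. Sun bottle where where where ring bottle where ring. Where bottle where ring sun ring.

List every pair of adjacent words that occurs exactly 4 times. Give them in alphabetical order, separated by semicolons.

bottle where; ring sun

Bigram counts meeting the condition (exactly 4 times):
  bottle where: 4
  ring sun: 4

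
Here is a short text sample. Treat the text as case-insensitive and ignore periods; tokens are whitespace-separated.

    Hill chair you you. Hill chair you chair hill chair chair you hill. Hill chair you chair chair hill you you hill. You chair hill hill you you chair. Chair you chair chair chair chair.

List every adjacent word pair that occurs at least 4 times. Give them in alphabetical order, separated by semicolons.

chair chair; chair you; hill chair; you chair

Bigram counts meeting the condition (at least 4 times):
  chair chair: 6
  chair you: 5
  hill chair: 4
  you chair: 5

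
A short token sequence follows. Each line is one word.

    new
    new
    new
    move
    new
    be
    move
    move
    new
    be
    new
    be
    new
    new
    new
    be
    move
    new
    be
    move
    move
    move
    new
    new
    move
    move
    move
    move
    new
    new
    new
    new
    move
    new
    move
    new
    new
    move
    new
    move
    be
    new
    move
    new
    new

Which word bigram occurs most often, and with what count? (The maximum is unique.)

Bigram frequencies (highest first):
  new new: 10
  move new: 9
  new move: 7
  move move: 6
  new be: 5
  be move: 3
  … (2 more, each ≤ 3)

"new new", 10 times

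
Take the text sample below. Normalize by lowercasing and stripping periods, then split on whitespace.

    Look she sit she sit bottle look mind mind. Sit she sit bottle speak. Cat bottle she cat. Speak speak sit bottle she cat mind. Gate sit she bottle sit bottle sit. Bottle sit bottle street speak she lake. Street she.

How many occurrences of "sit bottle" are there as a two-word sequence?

6

Scanning the 40 overlapping bigram windows for "sit bottle":
  position 5–6: sit bottle
  position 12–13: sit bottle
  position 21–22: sit bottle
  position 30–31: sit bottle
  position 32–33: sit bottle
  position 34–35: sit bottle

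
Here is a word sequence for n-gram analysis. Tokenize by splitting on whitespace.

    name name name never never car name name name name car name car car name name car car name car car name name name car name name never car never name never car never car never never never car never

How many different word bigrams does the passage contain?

9

40 tokens → 39 bigram windows in total.
Repeated bigrams (each contributes count−1 duplicates):
  name name: 9
  car name: 6
  name car: 5
  never car: 5
  car never: 4
  car car: 3
  name never: 3
  never never: 3
30 duplicate windows → 39 − 30 = 9 distinct.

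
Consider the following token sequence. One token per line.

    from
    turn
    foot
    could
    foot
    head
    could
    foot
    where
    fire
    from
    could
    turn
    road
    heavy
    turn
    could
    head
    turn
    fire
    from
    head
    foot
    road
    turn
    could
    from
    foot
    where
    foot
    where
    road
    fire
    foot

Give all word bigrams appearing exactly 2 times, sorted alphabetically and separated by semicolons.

Bigram counts meeting the condition (exactly 2 times):
  could foot: 2
  fire from: 2
  turn could: 2

could foot; fire from; turn could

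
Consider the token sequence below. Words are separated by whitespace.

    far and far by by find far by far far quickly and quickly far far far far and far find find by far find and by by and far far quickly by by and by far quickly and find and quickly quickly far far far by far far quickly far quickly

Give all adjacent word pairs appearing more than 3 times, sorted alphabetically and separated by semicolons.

by far; far far; far quickly

Bigram counts meeting the condition (more than 3 times):
  by far: 4
  far far: 8
  far quickly: 5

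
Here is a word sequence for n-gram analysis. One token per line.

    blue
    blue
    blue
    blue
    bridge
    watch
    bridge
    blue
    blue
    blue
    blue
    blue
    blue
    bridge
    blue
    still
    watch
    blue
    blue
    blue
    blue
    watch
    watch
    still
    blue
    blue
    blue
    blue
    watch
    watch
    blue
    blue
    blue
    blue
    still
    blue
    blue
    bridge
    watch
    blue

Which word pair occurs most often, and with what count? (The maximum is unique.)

Bigram frequencies (highest first):
  blue blue: 18
  blue bridge: 3
  watch blue: 3
  bridge watch: 2
  bridge blue: 2
  blue still: 2
  … (6 more, each ≤ 2)

"blue blue", 18 times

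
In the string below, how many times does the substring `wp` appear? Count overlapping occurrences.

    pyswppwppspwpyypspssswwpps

4

Sliding a length-2 window over the 26 characters (25 positions):
  position 4–5: wp
  position 7–8: wp
  position 12–13: wp
  position 23–24: wp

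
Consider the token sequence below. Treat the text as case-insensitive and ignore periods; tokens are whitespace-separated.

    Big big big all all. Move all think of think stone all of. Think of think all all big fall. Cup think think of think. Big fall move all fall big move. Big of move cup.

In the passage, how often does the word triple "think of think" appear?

Scanning the 34 overlapping trigram windows for "think of think":
  position 8–10: think of think
  position 14–16: think of think
  position 23–25: think of think

3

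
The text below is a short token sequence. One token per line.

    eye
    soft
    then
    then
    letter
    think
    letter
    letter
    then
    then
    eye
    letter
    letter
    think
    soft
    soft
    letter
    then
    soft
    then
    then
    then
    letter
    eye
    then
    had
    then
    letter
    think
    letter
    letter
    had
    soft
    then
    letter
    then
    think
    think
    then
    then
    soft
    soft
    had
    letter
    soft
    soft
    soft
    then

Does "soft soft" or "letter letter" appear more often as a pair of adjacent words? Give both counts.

"soft soft": 4 occurrences
"letter letter": 3 occurrences

"soft soft" (4 vs 3)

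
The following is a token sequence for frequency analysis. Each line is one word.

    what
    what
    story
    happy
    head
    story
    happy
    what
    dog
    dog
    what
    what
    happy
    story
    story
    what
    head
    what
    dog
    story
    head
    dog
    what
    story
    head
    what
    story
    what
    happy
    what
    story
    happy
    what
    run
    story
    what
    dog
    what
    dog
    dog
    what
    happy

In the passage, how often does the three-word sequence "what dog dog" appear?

2

Scanning the 40 overlapping trigram windows for "what dog dog":
  position 8–10: what dog dog
  position 38–40: what dog dog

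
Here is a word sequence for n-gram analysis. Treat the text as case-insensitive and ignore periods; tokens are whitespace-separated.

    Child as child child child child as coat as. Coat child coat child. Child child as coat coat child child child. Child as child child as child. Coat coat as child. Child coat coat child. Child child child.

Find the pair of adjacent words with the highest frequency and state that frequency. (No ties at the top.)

Bigram frequencies (highest first):
  child child: 13
  child as: 5
  as child: 4
  coat child: 4
  as coat: 3
  child coat: 3
  … (2 more, each ≤ 3)

"child child", 13 times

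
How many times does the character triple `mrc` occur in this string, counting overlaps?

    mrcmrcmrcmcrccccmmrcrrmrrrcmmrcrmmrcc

6

Sliding a length-3 window over the 37 characters (35 positions):
  position 1–3: mrc
  position 4–6: mrc
  position 7–9: mrc
  position 18–20: mrc
  position 29–31: mrc
  position 34–36: mrc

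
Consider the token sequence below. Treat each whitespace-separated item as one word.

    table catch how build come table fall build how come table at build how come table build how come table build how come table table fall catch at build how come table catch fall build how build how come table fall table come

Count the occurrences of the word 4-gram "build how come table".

Scanning the 40 overlapping 4-gram windows for "build how come table":
  position 8–11: build how come table
  position 13–16: build how come table
  position 17–20: build how come table
  position 21–24: build how come table
  position 29–32: build how come table
  position 37–40: build how come table

6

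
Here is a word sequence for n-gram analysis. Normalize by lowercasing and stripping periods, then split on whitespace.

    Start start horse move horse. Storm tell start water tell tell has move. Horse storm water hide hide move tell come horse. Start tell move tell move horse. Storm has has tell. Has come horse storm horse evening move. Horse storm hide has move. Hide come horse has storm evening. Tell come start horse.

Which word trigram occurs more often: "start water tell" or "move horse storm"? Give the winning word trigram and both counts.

"move horse storm" (4 vs 1)

"start water tell": 1 occurrence
"move horse storm": 4 occurrences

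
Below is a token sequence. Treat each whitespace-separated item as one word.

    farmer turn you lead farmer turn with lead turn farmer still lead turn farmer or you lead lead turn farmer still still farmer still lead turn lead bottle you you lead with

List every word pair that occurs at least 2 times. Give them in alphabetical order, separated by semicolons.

Bigram counts meeting the condition (at least 2 times):
  farmer still: 3
  farmer turn: 2
  lead turn: 4
  still lead: 2
  turn farmer: 3
  you lead: 3

farmer still; farmer turn; lead turn; still lead; turn farmer; you lead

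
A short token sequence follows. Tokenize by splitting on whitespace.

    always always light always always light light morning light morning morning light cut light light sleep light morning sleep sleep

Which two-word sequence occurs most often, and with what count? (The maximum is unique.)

Bigram frequencies (highest first):
  light morning: 3
  always always: 2
  always light: 2
  light light: 2
  morning light: 2
  light always: 1
  … (7 more, each ≤ 1)

"light morning", 3 times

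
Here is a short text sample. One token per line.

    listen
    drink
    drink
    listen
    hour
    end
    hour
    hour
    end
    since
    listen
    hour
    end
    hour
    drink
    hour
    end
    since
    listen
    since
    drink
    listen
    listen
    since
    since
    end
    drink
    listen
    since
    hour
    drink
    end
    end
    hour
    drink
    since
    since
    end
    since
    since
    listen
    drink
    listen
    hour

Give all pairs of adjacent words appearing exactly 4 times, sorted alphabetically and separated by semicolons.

Bigram counts meeting the condition (exactly 4 times):
  drink listen: 4
  hour end: 4

drink listen; hour end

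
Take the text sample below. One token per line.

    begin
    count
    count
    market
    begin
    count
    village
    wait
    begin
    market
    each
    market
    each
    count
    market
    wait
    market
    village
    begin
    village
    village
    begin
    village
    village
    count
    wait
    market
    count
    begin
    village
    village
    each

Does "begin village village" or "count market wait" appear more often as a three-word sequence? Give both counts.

"begin village village" (3 vs 1)

"begin village village": 3 occurrences
"count market wait": 1 occurrence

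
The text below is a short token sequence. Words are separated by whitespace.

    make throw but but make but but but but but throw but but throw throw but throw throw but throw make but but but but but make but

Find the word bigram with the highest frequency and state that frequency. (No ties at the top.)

Bigram frequencies (highest first):
  but but: 10
  throw but: 4
  but throw: 4
  make but: 3
  but make: 2
  throw throw: 2
  … (2 more, each ≤ 1)

"but but", 10 times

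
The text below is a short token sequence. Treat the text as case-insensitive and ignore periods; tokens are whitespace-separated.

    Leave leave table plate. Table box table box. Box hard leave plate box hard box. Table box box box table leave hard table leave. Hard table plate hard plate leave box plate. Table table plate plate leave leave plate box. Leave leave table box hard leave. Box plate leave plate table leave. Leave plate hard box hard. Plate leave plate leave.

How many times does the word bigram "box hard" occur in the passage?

Scanning the 60 overlapping bigram windows for "box hard":
  position 9–10: box hard
  position 13–14: box hard
  position 44–45: box hard
  position 56–57: box hard

4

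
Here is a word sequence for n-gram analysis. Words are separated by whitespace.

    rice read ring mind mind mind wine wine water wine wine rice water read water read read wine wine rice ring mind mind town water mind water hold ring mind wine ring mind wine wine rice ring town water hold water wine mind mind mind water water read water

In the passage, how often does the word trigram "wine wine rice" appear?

3

Scanning the 47 overlapping trigram windows for "wine wine rice":
  position 10–12: wine wine rice
  position 18–20: wine wine rice
  position 34–36: wine wine rice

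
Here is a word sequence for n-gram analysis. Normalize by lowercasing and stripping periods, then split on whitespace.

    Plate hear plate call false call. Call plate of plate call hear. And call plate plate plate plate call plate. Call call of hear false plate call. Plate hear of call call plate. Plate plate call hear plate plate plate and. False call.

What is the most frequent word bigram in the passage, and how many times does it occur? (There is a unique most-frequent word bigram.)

Bigram frequencies (highest first):
  plate plate: 7
  plate call: 6
  call plate: 5
  call call: 3
  plate hear: 2
  hear plate: 2
  … (15 more, each ≤ 2)

"plate plate", 7 times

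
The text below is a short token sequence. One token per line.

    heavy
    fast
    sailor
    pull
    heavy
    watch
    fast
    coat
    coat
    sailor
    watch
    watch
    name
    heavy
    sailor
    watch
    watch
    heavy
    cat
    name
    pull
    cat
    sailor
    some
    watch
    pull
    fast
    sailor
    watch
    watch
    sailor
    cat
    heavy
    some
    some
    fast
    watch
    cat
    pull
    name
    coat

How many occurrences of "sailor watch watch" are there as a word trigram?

Scanning the 39 overlapping trigram windows for "sailor watch watch":
  position 10–12: sailor watch watch
  position 15–17: sailor watch watch
  position 28–30: sailor watch watch

3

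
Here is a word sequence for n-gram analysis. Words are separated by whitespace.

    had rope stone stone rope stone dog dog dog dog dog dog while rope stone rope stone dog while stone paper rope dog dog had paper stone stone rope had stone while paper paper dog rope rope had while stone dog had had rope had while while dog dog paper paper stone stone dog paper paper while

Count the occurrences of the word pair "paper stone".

Scanning the 56 overlapping bigram windows for "paper stone":
  position 26–27: paper stone
  position 51–52: paper stone

2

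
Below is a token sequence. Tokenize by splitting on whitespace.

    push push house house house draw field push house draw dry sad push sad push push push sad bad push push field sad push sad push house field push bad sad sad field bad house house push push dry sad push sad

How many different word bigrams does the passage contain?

23

42 tokens → 41 bigram windows in total.
Repeated bigrams (each contributes count−1 duplicates):
  push push: 5
  sad push: 5
  push sad: 4
  house house: 3
  push house: 3
  dry sad: 2
  field push: 2
  house draw: 2
18 duplicate windows → 41 − 18 = 23 distinct.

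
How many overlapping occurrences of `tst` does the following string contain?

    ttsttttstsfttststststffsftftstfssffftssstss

Sliding a length-3 window over the 43 characters (41 positions):
  position 2–4: tst
  position 7–9: tst
  position 13–15: tst
  position 15–17: tst
  position 17–19: tst
  position 19–21: tst
  position 28–30: tst

7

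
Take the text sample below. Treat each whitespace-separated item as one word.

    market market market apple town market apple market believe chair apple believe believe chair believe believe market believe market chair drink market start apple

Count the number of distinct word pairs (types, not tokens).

24 tokens → 23 bigram windows in total.
Repeated bigrams (each contributes count−1 duplicates):
  believe believe: 2
  believe chair: 2
  believe market: 2
  market apple: 2
  market believe: 2
  market market: 2
6 duplicate windows → 23 − 6 = 17 distinct.

17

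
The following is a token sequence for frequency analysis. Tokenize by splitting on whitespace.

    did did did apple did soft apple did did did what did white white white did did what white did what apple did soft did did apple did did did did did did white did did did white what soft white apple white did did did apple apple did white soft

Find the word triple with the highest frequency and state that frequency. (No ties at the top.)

Trigram frequencies (highest first):
  did did did: 8
  did did apple: 3
  white did did: 3
  did apple did: 2
  apple did soft: 2
  apple did did: 2
  … (27 more, each ≤ 2)

"did did did", 8 times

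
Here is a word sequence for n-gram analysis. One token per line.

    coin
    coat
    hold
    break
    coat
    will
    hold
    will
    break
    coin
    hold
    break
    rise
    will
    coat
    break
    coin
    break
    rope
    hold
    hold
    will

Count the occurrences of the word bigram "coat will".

1

Scanning the 21 overlapping bigram windows for "coat will":
  position 5–6: coat will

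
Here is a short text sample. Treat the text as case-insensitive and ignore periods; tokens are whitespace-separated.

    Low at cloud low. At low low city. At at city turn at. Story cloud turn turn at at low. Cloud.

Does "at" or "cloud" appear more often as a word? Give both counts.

"at": 7 occurrences
"cloud": 3 occurrences

"at" (7 vs 3)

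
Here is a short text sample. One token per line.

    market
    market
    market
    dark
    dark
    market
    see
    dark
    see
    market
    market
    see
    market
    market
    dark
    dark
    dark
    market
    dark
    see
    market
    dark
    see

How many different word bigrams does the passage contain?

8

23 tokens → 22 bigram windows in total.
Repeated bigrams (each contributes count−1 duplicates):
  market dark: 4
  market market: 4
  dark dark: 3
  dark see: 3
  see market: 3
  dark market: 2
  market see: 2
14 duplicate windows → 22 − 14 = 8 distinct.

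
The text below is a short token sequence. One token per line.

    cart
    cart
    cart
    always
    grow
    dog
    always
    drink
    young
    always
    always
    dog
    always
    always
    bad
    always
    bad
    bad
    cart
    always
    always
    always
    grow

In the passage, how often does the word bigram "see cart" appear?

Scanning the 22 overlapping bigram windows for "see cart":
  (none found)

0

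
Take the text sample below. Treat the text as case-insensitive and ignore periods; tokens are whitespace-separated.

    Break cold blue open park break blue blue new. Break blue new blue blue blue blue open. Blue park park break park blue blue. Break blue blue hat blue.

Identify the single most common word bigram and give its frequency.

"blue blue", 6 times

Bigram frequencies (highest first):
  blue blue: 6
  break blue: 3
  blue open: 2
  park break: 2
  blue new: 2
  break cold: 1
  … (12 more, each ≤ 1)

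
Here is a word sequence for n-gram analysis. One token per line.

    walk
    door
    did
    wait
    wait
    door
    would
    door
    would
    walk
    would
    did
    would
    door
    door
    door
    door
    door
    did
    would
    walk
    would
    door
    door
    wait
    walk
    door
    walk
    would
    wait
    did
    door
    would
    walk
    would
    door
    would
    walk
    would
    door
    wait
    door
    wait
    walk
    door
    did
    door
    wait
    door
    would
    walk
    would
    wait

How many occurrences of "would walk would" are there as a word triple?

Scanning the 51 overlapping trigram windows for "would walk would":
  position 9–11: would walk would
  position 20–22: would walk would
  position 33–35: would walk would
  position 37–39: would walk would
  position 50–52: would walk would

5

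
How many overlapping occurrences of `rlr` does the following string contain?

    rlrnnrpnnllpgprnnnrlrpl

2

Sliding a length-3 window over the 23 characters (21 positions):
  position 1–3: rlr
  position 19–21: rlr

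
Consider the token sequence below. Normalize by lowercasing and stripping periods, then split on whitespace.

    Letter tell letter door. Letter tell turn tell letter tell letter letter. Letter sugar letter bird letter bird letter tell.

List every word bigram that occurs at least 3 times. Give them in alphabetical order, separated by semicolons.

Bigram counts meeting the condition (at least 3 times):
  letter tell: 4
  tell letter: 3

letter tell; tell letter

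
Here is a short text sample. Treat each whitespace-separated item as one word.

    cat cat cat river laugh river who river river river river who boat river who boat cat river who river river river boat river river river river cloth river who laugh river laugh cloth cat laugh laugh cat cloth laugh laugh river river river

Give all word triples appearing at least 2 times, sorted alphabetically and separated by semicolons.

river river river; river who boat; river who river; who river river

Trigram counts meeting the condition (at least 2 times):
  river river river: 6
  river who boat: 2
  river who river: 2
  who river river: 2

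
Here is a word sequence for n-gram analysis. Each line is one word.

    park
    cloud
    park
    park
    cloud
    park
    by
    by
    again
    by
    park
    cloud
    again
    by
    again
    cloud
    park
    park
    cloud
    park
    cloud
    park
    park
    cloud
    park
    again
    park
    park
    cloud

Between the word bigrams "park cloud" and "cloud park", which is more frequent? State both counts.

"park cloud" (7 vs 6)

"park cloud": 7 occurrences
"cloud park": 6 occurrences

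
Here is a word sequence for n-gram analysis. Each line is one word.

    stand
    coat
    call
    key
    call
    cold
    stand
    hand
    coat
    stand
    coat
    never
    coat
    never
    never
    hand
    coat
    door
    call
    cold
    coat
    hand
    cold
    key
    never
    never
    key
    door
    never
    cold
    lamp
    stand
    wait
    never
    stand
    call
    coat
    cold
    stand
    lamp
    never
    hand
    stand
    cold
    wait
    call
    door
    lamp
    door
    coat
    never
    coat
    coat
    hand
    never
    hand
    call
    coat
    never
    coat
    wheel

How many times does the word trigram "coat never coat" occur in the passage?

3

Scanning the 59 overlapping trigram windows for "coat never coat":
  position 11–13: coat never coat
  position 50–52: coat never coat
  position 58–60: coat never coat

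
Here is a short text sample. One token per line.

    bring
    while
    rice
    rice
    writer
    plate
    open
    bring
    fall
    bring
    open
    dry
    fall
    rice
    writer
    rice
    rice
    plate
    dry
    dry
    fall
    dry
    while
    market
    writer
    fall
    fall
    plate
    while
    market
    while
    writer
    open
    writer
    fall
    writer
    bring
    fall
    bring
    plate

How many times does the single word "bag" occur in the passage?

0

Scanning the 40 tokens for "bag":
  (none found)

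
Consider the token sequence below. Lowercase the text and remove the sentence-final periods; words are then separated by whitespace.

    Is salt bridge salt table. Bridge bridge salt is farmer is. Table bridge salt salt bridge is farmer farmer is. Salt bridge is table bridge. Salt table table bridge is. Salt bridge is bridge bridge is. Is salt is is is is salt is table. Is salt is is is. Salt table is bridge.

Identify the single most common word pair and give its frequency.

"is salt", 7 times

Bigram frequencies (highest first):
  is salt: 7
  is is: 6
  bridge is: 5
  salt bridge: 4
  bridge salt: 4
  table bridge: 4
  … (11 more, each ≤ 4)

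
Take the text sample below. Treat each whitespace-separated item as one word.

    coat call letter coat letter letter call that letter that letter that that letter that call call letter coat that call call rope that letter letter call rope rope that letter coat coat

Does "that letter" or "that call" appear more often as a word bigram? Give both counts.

"that letter" (5 vs 2)

"that letter": 5 occurrences
"that call": 2 occurrences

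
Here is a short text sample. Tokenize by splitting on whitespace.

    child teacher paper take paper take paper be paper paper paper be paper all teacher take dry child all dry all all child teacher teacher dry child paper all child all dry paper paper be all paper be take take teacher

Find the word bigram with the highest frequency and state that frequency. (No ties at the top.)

"paper be", 4 times

Bigram frequencies (highest first):
  paper be: 4
  paper paper: 3
  child teacher: 2
  paper take: 2
  take paper: 2
  be paper: 2
  … (20 more, each ≤ 2)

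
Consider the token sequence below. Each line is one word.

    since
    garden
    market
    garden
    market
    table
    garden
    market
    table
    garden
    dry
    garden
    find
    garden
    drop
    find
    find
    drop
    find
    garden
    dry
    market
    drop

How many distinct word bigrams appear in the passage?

15

23 tokens → 22 bigram windows in total.
Repeated bigrams (each contributes count−1 duplicates):
  garden market: 3
  drop find: 2
  find garden: 2
  garden dry: 2
  market table: 2
  table garden: 2
7 duplicate windows → 22 − 7 = 15 distinct.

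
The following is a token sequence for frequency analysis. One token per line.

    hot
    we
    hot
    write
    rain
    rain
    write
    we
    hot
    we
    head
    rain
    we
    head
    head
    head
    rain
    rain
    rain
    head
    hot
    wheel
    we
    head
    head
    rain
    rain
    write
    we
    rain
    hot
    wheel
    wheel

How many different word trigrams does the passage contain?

26

33 tokens → 31 trigram windows in total.
Repeated trigrams (each contributes count−1 duplicates):
  head head rain: 2
  head rain rain: 2
  rain rain write: 2
  rain write we: 2
  we head head: 2
5 duplicate windows → 31 − 5 = 26 distinct.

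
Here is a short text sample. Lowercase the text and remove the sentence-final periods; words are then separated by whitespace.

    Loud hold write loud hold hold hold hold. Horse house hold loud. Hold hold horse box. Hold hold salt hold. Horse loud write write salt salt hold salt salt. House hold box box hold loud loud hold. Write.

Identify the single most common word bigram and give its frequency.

"hold hold", 5 times

Bigram frequencies (highest first):
  hold hold: 5
  loud hold: 4
  hold horse: 3
  hold write: 2
  house hold: 2
  hold loud: 2
  … (15 more, each ≤ 2)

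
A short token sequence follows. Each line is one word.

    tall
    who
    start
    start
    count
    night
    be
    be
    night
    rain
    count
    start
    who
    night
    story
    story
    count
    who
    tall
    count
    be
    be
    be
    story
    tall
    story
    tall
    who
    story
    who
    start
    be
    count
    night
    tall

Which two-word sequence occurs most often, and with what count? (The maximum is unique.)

Bigram frequencies (highest first):
  be be: 3
  tall who: 2
  who start: 2
  count night: 2
  story tall: 2
  start start: 1
  … (22 more, each ≤ 1)

"be be", 3 times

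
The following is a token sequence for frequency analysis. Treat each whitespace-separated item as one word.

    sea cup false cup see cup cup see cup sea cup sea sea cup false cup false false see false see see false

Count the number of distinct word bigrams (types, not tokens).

23 tokens → 22 bigram windows in total.
Repeated bigrams (each contributes count−1 duplicates):
  cup false: 3
  sea cup: 3
  cup sea: 2
  cup see: 2
  false cup: 2
  false see: 2
  see cup: 2
  see false: 2
10 duplicate windows → 22 − 10 = 12 distinct.

12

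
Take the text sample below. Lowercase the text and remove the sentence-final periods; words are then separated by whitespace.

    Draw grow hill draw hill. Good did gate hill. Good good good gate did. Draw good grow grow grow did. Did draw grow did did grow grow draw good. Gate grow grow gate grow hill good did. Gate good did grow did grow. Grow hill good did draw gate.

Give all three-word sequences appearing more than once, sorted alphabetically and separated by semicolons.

did grow grow; good did gate; grow did did; grow hill good; hill good did

Trigram counts meeting the condition (more than once):
  did grow grow: 2
  good did gate: 2
  grow did did: 2
  grow hill good: 2
  hill good did: 3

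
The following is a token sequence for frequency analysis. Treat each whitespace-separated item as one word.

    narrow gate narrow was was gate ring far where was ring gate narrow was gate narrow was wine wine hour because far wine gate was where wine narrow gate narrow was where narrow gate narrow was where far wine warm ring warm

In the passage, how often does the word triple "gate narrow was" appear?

5

Scanning the 40 overlapping trigram windows for "gate narrow was":
  position 2–4: gate narrow was
  position 12–14: gate narrow was
  position 15–17: gate narrow was
  position 29–31: gate narrow was
  position 34–36: gate narrow was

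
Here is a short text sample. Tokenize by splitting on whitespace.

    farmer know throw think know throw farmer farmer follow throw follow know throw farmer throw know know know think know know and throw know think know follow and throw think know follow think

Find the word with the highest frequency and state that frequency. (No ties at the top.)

"know", 11 times

Unigram frequencies (highest first):
  know: 11
  throw: 7
  think: 5
  farmer: 4
  follow: 4
  and: 2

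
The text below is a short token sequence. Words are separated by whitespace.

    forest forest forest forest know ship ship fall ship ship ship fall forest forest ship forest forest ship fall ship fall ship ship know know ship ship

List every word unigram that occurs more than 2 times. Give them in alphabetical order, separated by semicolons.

fall; forest; know; ship

Unigram counts meeting the condition (more than 2 times):
  fall: 4
  forest: 8
  know: 3
  ship: 12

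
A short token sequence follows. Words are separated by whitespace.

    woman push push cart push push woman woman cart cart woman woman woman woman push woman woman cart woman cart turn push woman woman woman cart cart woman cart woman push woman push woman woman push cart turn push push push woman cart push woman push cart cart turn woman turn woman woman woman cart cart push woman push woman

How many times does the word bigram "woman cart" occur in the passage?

Scanning the 59 overlapping bigram windows for "woman cart":
  position 8–9: woman cart
  position 17–18: woman cart
  position 19–20: woman cart
  position 25–26: woman cart
  position 28–29: woman cart
  position 42–43: woman cart
  position 54–55: woman cart

7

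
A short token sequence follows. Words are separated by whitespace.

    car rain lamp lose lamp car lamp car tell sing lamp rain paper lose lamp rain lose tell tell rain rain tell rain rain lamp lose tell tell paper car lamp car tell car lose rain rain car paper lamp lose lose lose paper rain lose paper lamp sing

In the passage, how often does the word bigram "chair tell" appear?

0

Scanning the 48 overlapping bigram windows for "chair tell":
  (none found)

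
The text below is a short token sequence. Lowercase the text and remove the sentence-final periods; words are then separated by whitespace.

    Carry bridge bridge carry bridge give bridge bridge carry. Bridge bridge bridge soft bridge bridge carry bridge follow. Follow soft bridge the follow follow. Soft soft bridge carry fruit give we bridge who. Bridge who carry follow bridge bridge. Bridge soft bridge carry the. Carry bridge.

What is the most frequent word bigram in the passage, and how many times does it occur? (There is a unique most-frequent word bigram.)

Bigram frequencies (highest first):
  bridge bridge: 7
  carry bridge: 5
  bridge carry: 5
  soft bridge: 4
  bridge soft: 2
  follow follow: 2
  … (18 more, each ≤ 2)

"bridge bridge", 7 times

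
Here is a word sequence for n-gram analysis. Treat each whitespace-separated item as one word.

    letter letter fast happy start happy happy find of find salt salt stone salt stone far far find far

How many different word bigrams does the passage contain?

19 tokens → 18 bigram windows in total.
Repeated bigrams (each contributes count−1 duplicates):
  salt stone: 2
1 duplicate windows → 18 − 1 = 17 distinct.

17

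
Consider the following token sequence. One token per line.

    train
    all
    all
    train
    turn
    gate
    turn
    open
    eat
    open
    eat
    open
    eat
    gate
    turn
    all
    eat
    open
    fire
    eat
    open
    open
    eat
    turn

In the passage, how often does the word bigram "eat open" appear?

4

Scanning the 23 overlapping bigram windows for "eat open":
  position 9–10: eat open
  position 11–12: eat open
  position 17–18: eat open
  position 20–21: eat open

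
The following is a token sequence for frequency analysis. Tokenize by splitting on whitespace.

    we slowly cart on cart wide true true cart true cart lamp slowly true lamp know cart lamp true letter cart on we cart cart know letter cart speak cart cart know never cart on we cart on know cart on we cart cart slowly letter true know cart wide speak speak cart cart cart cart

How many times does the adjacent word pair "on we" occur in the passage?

3

Scanning the 55 overlapping bigram windows for "on we":
  position 22–23: on we
  position 35–36: on we
  position 41–42: on we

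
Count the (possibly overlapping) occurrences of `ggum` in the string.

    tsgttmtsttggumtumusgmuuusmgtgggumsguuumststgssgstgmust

Sliding a length-4 window over the 54 characters (51 positions):
  position 11–14: ggum
  position 30–33: ggum

2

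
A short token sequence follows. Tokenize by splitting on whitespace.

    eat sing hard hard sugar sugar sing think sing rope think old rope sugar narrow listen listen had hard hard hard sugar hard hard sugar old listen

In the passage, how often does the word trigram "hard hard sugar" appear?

Scanning the 25 overlapping trigram windows for "hard hard sugar":
  position 3–5: hard hard sugar
  position 20–22: hard hard sugar
  position 23–25: hard hard sugar

3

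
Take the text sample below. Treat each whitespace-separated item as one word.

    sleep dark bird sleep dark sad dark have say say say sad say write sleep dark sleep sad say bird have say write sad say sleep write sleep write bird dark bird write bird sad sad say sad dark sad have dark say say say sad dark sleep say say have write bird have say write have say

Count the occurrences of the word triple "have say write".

2

Scanning the 56 overlapping trigram windows for "have say write":
  position 21–23: have say write
  position 54–56: have say write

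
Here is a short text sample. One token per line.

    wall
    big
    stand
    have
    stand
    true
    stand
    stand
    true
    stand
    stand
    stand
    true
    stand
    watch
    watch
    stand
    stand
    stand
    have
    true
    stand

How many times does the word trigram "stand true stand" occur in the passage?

3

Scanning the 20 overlapping trigram windows for "stand true stand":
  position 5–7: stand true stand
  position 8–10: stand true stand
  position 12–14: stand true stand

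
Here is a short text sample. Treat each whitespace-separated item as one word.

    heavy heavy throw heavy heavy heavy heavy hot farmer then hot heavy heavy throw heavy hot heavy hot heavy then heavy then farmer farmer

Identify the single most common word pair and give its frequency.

Bigram frequencies (highest first):
  heavy heavy: 5
  heavy hot: 3
  hot heavy: 3
  heavy throw: 2
  throw heavy: 2
  heavy then: 2
  … (6 more, each ≤ 1)

"heavy heavy", 5 times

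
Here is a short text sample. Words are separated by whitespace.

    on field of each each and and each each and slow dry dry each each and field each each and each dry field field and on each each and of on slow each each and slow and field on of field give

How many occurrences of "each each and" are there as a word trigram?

6

Scanning the 40 overlapping trigram windows for "each each and":
  position 4–6: each each and
  position 8–10: each each and
  position 14–16: each each and
  position 18–20: each each and
  position 27–29: each each and
  position 33–35: each each and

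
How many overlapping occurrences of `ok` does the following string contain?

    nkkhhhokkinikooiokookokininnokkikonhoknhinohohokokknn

Sliding a length-2 window over the 53 characters (52 positions):
  position 7–8: ok
  position 17–18: ok
  position 20–21: ok
  position 22–23: ok
  position 29–30: ok
  position 37–38: ok
  position 47–48: ok
  position 49–50: ok

8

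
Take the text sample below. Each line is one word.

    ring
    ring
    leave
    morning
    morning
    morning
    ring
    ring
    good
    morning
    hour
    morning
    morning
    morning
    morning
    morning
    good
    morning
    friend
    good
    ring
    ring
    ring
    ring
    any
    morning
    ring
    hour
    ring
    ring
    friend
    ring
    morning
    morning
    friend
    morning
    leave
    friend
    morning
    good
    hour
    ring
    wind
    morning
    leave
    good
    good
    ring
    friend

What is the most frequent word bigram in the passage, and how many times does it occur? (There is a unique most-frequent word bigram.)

Bigram frequencies (highest first):
  morning morning: 7
  ring ring: 6
  morning ring: 2
  good morning: 2
  morning good: 2
  morning friend: 2
  … (22 more, each ≤ 2)

"morning morning", 7 times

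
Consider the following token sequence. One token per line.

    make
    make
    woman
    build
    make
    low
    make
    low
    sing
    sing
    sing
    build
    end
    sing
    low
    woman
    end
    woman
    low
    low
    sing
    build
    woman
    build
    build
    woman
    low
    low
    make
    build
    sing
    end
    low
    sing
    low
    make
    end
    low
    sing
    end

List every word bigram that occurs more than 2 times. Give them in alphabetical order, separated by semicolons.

Bigram counts meeting the condition (more than 2 times):
  low make: 3
  low sing: 4

low make; low sing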